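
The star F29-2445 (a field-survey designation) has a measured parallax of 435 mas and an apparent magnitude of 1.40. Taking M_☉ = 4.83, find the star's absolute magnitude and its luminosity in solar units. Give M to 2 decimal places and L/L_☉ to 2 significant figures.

M ≈ 4.59; L/L_☉ ≈ 1.2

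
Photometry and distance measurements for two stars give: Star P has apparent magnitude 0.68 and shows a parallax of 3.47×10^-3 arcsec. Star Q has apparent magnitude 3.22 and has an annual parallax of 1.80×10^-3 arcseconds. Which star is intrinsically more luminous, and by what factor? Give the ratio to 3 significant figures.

Star P is more luminous, by a factor of 2.79.

Star P: d = 1/p = 1/3.47×10^-3″ = 288.2 pc
Star P: M = m − 5 log₁₀ d + 5 = 0.68 − 5·2.4597 + 5 = -6.618
Star Q: d = 1/p = 1/1.80×10^-3″ = 555.6 pc
Star Q: M = m − 5 log₁₀ d + 5 = 3.22 − 5·2.7447 + 5 = -5.504
ΔM = M_P − M_Q = -6.618 − (-5.504) = -1.115; smaller M is more luminous → Star P.
L ratio = 10^(0.4 |ΔM|) = 10^0.446 = 2.792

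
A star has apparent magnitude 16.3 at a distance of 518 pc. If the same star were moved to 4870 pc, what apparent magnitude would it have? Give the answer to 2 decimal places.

Flux ∝ 1/d², so Δm = 5 log₁₀(d₂/d₁) = 5 log₁₀(4870/518) = 4.866
m₂ = m₁ + Δm = 16.3 + (4.866) = 21.166

m ≈ 21.17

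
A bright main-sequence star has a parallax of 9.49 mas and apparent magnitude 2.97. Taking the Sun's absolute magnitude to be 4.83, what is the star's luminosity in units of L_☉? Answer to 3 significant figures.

d = 1/p = 1000/9.49 mas = 105.4 pc
M = m − 5 log₁₀ d + 5 = 2.97 − 5·2.0227 + 5 = -2.144
M − M_☉ = -2.144 − 4.83 = -6.974
L/L_☉ = 10^(−0.4 × -6.974) = 615.8

L/L_☉ ≈ 616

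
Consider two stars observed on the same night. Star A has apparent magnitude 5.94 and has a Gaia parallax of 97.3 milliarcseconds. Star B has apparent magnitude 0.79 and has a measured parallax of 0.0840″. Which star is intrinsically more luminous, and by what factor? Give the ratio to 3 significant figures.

Star A: p = 97.3 mas = 0.0973″ → d = 1/p = 10.28 pc
Star A: M = m − 5 log₁₀ d + 5 = 5.94 − 5·1.0119 + 5 = 5.881
Star B: d = 1/p = 1/0.0840″ = 11.90 pc
Star B: M = m − 5 log₁₀ d + 5 = 0.79 − 5·1.0757 + 5 = 0.411
ΔM = M_A − M_B = 5.881 − (0.411) = 5.469; smaller M is more luminous → Star B.
L ratio = 10^(0.4 |ΔM|) = 10^2.188 = 154.1

Star B is more luminous, by a factor of 154.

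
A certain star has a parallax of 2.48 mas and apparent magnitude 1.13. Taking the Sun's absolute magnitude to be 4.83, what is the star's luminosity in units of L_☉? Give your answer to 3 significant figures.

d = 1/p = 1000/2.48 mas = 403.2 pc
M = m − 5 log₁₀ d + 5 = 1.13 − 5·2.6055 + 5 = -6.898
M − M_☉ = -6.898 − 4.83 = -11.728
L/L_☉ = 10^(−0.4 × -11.728) = 49100

L/L_☉ ≈ 49100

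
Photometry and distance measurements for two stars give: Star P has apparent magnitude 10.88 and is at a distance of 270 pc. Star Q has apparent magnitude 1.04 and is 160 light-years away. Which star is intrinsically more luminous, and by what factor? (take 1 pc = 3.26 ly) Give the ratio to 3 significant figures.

Star P: M = m − 5 log₁₀ d + 5 = 10.88 − 5·2.4314 + 5 = 3.723
Star Q: d = 160 ly / 3.26 = 49.08 pc
Star Q: M = m − 5 log₁₀ d + 5 = 1.04 − 5·1.6909 + 5 = -2.415
ΔM = M_P − M_Q = 3.723 − (-2.415) = 6.138; smaller M is more luminous → Star Q.
L ratio = 10^(0.4 |ΔM|) = 10^2.455 = 285.2

Star Q is more luminous, by a factor of 285.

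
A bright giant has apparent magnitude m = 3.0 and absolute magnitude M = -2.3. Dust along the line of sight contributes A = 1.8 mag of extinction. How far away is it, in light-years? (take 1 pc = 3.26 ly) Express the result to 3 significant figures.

d ≈ 163 ly

m − M = 5 log₁₀(d/10 pc) + A  ⇒  3.0 − (-2.3) − 1.8 = 5 log₁₀(d/10)
3.500 = 5 log₁₀(d/10)
log₁₀ d = (m − M − A)/5 + 1 = 1.7000
d = 10^1.7000 = 50.12 pc
= 163.4 ly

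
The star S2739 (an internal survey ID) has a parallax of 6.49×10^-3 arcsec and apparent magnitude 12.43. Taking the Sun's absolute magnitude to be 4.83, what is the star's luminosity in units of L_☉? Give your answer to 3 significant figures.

d = 1/p = 1/6.49×10^-3″ = 154.1 pc
M = m − 5 log₁₀ d + 5 = 12.43 − 5·2.1878 + 5 = 6.491
M − M_☉ = 6.491 − 4.83 = 1.661
L/L_☉ = 10^(−0.4 × 1.661) = 0.2165

L/L_☉ ≈ 0.217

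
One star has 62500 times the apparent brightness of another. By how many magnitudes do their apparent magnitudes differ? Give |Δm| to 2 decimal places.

|Δm| ≈ 11.99

Pogson: Δm = −2.5 log₁₀(ratio) = −2.5 log₁₀(62500) = −2.5 × 4.7959 = -11.990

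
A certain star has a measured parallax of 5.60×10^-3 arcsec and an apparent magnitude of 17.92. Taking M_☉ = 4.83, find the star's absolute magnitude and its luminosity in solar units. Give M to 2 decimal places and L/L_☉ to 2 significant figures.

M ≈ 11.66; L/L_☉ ≈ 1.9×10^-3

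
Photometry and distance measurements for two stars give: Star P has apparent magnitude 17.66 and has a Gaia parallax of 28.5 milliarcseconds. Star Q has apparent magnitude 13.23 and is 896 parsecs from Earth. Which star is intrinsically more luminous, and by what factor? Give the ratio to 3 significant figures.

Star P: p = 28.5 mas = 0.0285″ → d = 1/p = 35.09 pc
Star P: M = m − 5 log₁₀ d + 5 = 17.66 − 5·1.5452 + 5 = 14.934
Star Q: M = m − 5 log₁₀ d + 5 = 13.23 − 5·2.9523 + 5 = 3.468
ΔM = M_P − M_Q = 14.934 − (3.468) = 11.466; smaller M is more luminous → Star Q.
L ratio = 10^(0.4 |ΔM|) = 10^4.586 = 38570

Star Q is more luminous, by a factor of 38600.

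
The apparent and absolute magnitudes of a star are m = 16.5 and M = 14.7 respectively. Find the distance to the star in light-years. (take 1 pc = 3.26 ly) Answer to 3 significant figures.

d ≈ 74.7 ly

Distance modulus: m − M = 16.5 − (14.7) = 1.800
m − M = 5 log₁₀ d − 5
log₁₀ d = (m − M)/5 + 1 = 1.3600
d = 10^1.3600 = 22.91 pc
= 74.68 ly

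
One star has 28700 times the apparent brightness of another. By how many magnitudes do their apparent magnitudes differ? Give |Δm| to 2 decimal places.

Pogson: Δm = −2.5 log₁₀(ratio) = −2.5 log₁₀(28700) = −2.5 × 4.4579 = -11.145

|Δm| ≈ 11.14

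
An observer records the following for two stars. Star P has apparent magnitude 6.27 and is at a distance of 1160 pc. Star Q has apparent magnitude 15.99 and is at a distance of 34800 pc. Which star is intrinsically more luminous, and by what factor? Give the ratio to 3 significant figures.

Star P is more luminous, by a factor of 8.59.

Star P: M = m − 5 log₁₀ d + 5 = 6.27 − 5·3.0645 + 5 = -4.052
Star Q: M = m − 5 log₁₀ d + 5 = 15.99 − 5·4.5416 + 5 = -1.718
ΔM = M_P − M_Q = -4.052 − (-1.718) = -2.334; smaller M is more luminous → Star P.
L ratio = 10^(0.4 |ΔM|) = 10^0.934 = 8.585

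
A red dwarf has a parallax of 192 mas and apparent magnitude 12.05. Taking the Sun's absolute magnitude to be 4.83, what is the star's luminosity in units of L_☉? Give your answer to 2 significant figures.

d = 1/p = 1000/192 mas = 5.208 pc
M = m − 5 log₁₀ d + 5 = 12.05 − 5·0.7167 + 5 = 13.467
M − M_☉ = 13.467 − 4.83 = 8.637
L/L_☉ = 10^(−0.4 × 8.637) = 3.511×10^-4

L/L_☉ ≈ 3.5×10^-4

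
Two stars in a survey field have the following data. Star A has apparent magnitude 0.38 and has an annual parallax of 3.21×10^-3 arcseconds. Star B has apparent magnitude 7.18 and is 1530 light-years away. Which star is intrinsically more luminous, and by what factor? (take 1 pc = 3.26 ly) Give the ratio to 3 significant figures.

Star A: d = 1/p = 1/3.21×10^-3″ = 311.5 pc
Star A: M = m − 5 log₁₀ d + 5 = 0.38 − 5·2.4935 + 5 = -7.087
Star B: d = 1530 ly / 3.26 = 469.3 pc
Star B: M = m − 5 log₁₀ d + 5 = 7.18 − 5·2.6715 + 5 = -1.177
ΔM = M_A − M_B = -7.087 − (-1.177) = -5.910; smaller M is more luminous → Star A.
L ratio = 10^(0.4 |ΔM|) = 10^2.364 = 231.2

Star A is more luminous, by a factor of 231.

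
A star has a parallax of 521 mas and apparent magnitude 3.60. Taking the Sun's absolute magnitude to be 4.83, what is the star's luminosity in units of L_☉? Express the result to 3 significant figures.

L/L_☉ ≈ 0.114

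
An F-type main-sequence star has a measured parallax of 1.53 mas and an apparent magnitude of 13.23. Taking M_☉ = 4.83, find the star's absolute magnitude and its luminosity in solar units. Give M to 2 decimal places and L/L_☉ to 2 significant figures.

d = 1/p = 1000/1.53 mas = 653.6 pc
M = m − 5 log₁₀ d + 5 = 13.23 − 5·2.8153 + 5 = 4.153
M − M_☉ = 4.153 − 4.83 = -0.677
L/L_☉ = 10^(−0.4 × -0.677) = 1.865

M ≈ 4.15; L/L_☉ ≈ 1.9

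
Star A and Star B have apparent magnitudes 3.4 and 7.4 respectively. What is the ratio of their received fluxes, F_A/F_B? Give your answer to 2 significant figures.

Δm = 3.4 − (7.4) = -4.0
Flux ratio = 10^(−0.4 Δm) = 10^(−0.4 × -4.0) = 10^1.600 = 39.81

F_A/F_B ≈ 40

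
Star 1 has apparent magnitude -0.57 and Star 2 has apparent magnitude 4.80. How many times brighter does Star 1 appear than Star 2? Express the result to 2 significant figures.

Δm = -0.57 − (4.80) = -5.37
Flux ratio = 10^(−0.4 Δm) = 10^(−0.4 × -5.37) = 10^2.148 = 140.6

140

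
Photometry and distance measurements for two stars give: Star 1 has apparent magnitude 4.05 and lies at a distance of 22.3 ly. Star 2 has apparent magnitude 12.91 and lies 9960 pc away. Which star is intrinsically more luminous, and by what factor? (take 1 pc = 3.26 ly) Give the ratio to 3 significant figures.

Star 2 is more luminous, by a factor of 606.

Star 1: d = 22.3 ly / 3.26 = 6.840 pc
Star 1: M = m − 5 log₁₀ d + 5 = 4.05 − 5·0.8351 + 5 = 4.875
Star 2: M = m − 5 log₁₀ d + 5 = 12.91 − 5·3.9983 + 5 = -2.081
ΔM = M_1 − M_2 = 4.875 − (-2.081) = 6.956; smaller M is more luminous → Star 2.
L ratio = 10^(0.4 |ΔM|) = 10^2.782 = 605.8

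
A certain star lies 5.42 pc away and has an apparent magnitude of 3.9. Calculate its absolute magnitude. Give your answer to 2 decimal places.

5 log₁₀(d/10 pc) = 5 log₁₀(5.420) − 5 = -1.330
M = m − 5 log₁₀(d/10) = 3.9 + 1.330 = 5.230

M ≈ 5.23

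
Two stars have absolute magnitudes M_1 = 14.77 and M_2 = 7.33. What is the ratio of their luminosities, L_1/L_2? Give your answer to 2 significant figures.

ΔM = M_1 − M_2 = 7.44
L_1/L_2 = 10^(−0.4 ΔM) = 10^-2.976 = 1.057×10^-3

L_1/L_2 ≈ 1.1×10^-3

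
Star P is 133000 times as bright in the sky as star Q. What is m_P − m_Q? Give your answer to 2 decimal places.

Pogson: Δm = −2.5 log₁₀(ratio) = −2.5 log₁₀(133000) = −2.5 × 5.1239 = -12.810
Star P is brighter, so it has the smaller magnitude: the difference is negative.

m_P − m_Q ≈ -12.81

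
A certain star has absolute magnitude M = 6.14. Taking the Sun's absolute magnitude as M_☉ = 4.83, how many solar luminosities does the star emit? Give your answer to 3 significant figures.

M − M_☉ = 6.14 − 4.83 = 1.310
L/L_☉ = 10^(−0.4 (M − M_☉)) = 10^-0.524 = 0.2992

L/L_☉ ≈ 0.299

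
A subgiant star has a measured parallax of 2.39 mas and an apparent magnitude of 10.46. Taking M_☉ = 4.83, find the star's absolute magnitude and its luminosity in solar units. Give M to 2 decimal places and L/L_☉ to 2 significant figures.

M ≈ 2.35; L/L_☉ ≈ 9.8

d = 1/p = 1000/2.39 mas = 418.4 pc
M = m − 5 log₁₀ d + 5 = 10.46 − 5·2.6216 + 5 = 2.352
M − M_☉ = 2.352 − 4.83 = -2.478
L/L_☉ = 10^(−0.4 × -2.478) = 9.800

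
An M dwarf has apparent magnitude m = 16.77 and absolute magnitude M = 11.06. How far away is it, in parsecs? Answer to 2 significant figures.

d ≈ 140 pc

μ = m − M = 5.710
m − M = 5 log₁₀ d − 5
log₁₀ d = (m − M)/5 + 1 = 2.1420
d = 10^2.1420 = 138.7 pc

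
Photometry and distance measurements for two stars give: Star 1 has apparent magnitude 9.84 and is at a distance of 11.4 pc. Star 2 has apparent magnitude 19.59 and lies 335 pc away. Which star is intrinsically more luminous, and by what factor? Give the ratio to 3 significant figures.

Star 1: M = m − 5 log₁₀ d + 5 = 9.84 − 5·1.0569 + 5 = 9.555
Star 2: M = m − 5 log₁₀ d + 5 = 19.59 − 5·2.5250 + 5 = 11.965
ΔM = M_1 − M_2 = 9.555 − (11.965) = -2.409; smaller M is more luminous → Star 1.
L ratio = 10^(0.4 |ΔM|) = 10^0.964 = 9.199

Star 1 is more luminous, by a factor of 9.20.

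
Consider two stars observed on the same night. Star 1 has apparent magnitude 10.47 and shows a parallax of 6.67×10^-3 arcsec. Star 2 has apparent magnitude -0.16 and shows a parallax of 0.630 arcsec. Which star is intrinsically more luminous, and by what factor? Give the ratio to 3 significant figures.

Star 2 is more luminous, by a factor of 2.00.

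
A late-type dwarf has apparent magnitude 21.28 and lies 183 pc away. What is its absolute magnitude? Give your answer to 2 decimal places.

5 log₁₀(d/10 pc) = 5 log₁₀(183.0) − 5 = 6.312
M = m − 5 log₁₀(d/10) = 21.28 − 6.312 = 14.968

M ≈ 14.97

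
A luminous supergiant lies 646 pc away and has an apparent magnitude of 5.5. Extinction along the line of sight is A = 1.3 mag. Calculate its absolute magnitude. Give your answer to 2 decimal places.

5 log₁₀(d/10 pc) = 5 log₁₀(646.0) − 5 = 9.051
M = m − 5 log₁₀(d/10) − A = 5.5 − 9.051 − 1.3 = -4.851

M ≈ -4.85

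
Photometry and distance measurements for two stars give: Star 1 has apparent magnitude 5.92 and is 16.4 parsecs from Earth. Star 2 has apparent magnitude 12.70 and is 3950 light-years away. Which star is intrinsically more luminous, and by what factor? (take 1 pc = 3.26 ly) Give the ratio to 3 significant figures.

Star 1: M = m − 5 log₁₀ d + 5 = 5.92 − 5·1.2148 + 5 = 4.846
Star 2: d = 3950 ly / 3.26 = 1212 pc
Star 2: M = m − 5 log₁₀ d + 5 = 12.70 − 5·3.0834 + 5 = 2.283
ΔM = M_1 − M_2 = 4.846 − (2.283) = 2.563; smaller M is more luminous → Star 2.
L ratio = 10^(0.4 |ΔM|) = 10^1.025 = 10.59

Star 2 is more luminous, by a factor of 10.6.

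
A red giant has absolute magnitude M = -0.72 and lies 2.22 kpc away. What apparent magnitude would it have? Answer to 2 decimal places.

d = 2.22 kpc = 2220 pc
m = M + 5 log₁₀ d − 5 = -0.72 + 5·3.3464 − 5 = 11.012

m ≈ 11.01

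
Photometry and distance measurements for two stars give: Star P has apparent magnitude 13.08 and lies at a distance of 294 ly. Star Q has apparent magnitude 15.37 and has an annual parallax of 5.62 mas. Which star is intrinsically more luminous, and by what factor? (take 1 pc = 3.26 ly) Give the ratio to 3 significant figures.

Star P is more luminous, by a factor of 2.12.

Star P: d = 294 ly / 3.26 = 90.18 pc
Star P: M = m − 5 log₁₀ d + 5 = 13.08 − 5·1.9551 + 5 = 8.304
Star Q: p = 5.62 mas = 5.62×10^-3″ → d = 1/p = 177.9 pc
Star Q: M = m − 5 log₁₀ d + 5 = 15.37 − 5·2.2503 + 5 = 9.119
ΔM = M_P − M_Q = 8.304 − (9.119) = -0.814; smaller M is more luminous → Star P.
L ratio = 10^(0.4 |ΔM|) = 10^0.326 = 2.117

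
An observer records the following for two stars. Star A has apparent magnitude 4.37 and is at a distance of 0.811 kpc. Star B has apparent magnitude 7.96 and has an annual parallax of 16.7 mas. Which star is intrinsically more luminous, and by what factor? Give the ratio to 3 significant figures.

Star A: d = 0.811 kpc = 811.0 pc
Star A: M = m − 5 log₁₀ d + 5 = 4.37 − 5·2.9090 + 5 = -5.175
Star B: p = 16.7 mas = 0.0167″ → d = 1/p = 59.88 pc
Star B: M = m − 5 log₁₀ d + 5 = 7.96 − 5·1.7773 + 5 = 4.074
ΔM = M_A − M_B = -5.175 − (4.074) = -9.249; smaller M is more luminous → Star A.
L ratio = 10^(0.4 |ΔM|) = 10^3.699 = 5006

Star A is more luminous, by a factor of 5010.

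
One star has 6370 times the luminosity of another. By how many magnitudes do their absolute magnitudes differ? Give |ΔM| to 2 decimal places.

|ΔM| ≈ 9.51

Pogson: ΔM = −2.5 log₁₀(ratio) = −2.5 log₁₀(6370) = −2.5 × 3.8041 = -9.510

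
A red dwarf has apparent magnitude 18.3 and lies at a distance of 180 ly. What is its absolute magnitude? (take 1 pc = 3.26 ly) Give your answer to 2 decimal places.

M ≈ 14.59

d = 180 ly / 3.26 = 55.21 pc
5 log₁₀(d/10 pc) = 5 log₁₀(55.21) − 5 = 3.710
M = m − 5 log₁₀(d/10) = 18.3 − 3.710 = 14.590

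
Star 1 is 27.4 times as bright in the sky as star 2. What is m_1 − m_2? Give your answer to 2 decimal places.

Pogson: Δm = −2.5 log₁₀(ratio) = −2.5 log₁₀(27.4) = −2.5 × 1.4378 = -3.594
Star 1 is brighter, so it has the smaller magnitude: the difference is negative.

m_1 − m_2 ≈ -3.59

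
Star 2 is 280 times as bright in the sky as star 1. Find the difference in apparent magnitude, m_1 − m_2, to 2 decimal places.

Pogson: Δm = −2.5 log₁₀(ratio) = −2.5 log₁₀(280) = −2.5 × 2.4472 = -6.118
Star 2 is brighter so has the smaller magnitude: m_1 − m_2 is positive.

m_1 − m_2 ≈ 6.12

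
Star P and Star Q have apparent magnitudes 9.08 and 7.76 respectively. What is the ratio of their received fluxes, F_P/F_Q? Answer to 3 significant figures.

Δm = 9.08 − (7.76) = 1.32
Flux ratio = 10^(−0.4 Δm) = 10^(−0.4 × 1.32) = 10^-0.528 = 0.2965

F_P/F_Q ≈ 0.296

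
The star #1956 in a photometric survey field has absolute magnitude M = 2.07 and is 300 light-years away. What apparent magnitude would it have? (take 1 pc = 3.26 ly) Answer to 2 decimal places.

m ≈ 6.89

d = 300 ly / 3.26 = 92.02 pc
m = M + 5 log₁₀ d − 5 = 2.07 + 5·1.9639 − 5 = 6.890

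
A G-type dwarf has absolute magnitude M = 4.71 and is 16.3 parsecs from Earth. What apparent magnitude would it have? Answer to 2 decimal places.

m ≈ 5.77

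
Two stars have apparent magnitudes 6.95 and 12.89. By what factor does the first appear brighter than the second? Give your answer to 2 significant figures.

240

Δm = 6.95 − (12.89) = -5.94
Flux ratio = 10^(−0.4 Δm) = 10^(−0.4 × -5.94) = 10^2.376 = 237.7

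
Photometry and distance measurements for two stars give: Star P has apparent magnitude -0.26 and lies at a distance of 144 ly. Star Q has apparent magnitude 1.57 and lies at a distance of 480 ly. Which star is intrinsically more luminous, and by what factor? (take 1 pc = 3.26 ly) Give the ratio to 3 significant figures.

Star Q is more luminous, by a factor of 2.06.

Star P: d = 144 ly / 3.26 = 44.17 pc
Star P: M = m − 5 log₁₀ d + 5 = -0.26 − 5·1.6451 + 5 = -3.486
Star Q: d = 480 ly / 3.26 = 147.2 pc
Star Q: M = m − 5 log₁₀ d + 5 = 1.57 − 5·2.1680 + 5 = -4.270
ΔM = M_P − M_Q = -3.486 − (-4.270) = 0.784; smaller M is more luminous → Star Q.
L ratio = 10^(0.4 |ΔM|) = 10^0.314 = 2.059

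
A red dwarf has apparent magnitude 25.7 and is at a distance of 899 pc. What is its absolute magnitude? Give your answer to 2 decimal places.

5 log₁₀(d/10 pc) = 5 log₁₀(899.0) − 5 = 9.769
M = m − 5 log₁₀(d/10) = 25.7 − 9.769 = 15.931

M ≈ 15.93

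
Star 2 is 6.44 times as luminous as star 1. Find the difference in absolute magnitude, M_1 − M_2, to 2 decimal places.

M_1 − M_2 ≈ 2.02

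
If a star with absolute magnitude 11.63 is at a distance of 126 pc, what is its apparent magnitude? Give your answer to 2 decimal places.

m ≈ 17.13

m = M + 5 log₁₀ d − 5 = 11.63 + 5·2.1004 − 5 = 17.132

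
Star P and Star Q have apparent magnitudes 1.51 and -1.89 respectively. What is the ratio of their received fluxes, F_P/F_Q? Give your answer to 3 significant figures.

Magnitude difference = 3.40
Flux ratio = 10^(−0.4 Δm) = 10^(−0.4 × 3.40) = 10^-1.360 = 0.04365

F_P/F_Q ≈ 0.0437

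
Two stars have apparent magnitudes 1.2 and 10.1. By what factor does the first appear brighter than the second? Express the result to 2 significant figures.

Δm = 1.2 − (10.1) = -8.9
Flux ratio = 10^(−0.4 Δm) = 10^(−0.4 × -8.9) = 10^3.560 = 3631

3600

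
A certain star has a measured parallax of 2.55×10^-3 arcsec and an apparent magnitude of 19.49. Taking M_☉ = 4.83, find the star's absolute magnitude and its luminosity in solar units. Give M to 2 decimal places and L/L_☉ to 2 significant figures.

d = 1/p = 1/2.55×10^-3″ = 392.2 pc
M = m − 5 log₁₀ d + 5 = 19.49 − 5·2.5935 + 5 = 11.523
M − M_☉ = 11.523 − 4.83 = 6.693
L/L_☉ = 10^(−0.4 × 6.693) = 2.103×10^-3

M ≈ 11.52; L/L_☉ ≈ 2.1×10^-3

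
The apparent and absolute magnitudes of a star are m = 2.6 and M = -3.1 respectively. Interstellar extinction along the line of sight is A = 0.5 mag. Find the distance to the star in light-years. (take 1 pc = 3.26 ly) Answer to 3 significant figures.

d ≈ 357 ly

m − M = 5 log₁₀(d/10 pc) + A  ⇒  2.6 − (-3.1) − 0.5 = 5 log₁₀(d/10)
5.200 = 5 log₁₀(d/10)
log₁₀ d = (m − M − A)/5 + 1 = 2.0400
d = 10^2.0400 = 109.6 pc
= 357.5 ly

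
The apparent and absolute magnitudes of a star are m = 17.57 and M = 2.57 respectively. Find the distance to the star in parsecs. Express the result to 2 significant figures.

d ≈ 10000 pc

Distance modulus: m − M = 17.57 − (2.57) = 15.000
m − M = 5 log₁₀ d − 5
log₁₀ d = (m − M)/5 + 1 = 4.0000
d = 10^4.0000 = 10000 pc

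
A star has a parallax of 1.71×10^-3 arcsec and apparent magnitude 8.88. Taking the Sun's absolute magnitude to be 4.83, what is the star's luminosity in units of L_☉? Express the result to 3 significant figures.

L/L_☉ ≈ 82.0

d = 1/p = 1/1.71×10^-3″ = 584.8 pc
M = m − 5 log₁₀ d + 5 = 8.88 − 5·2.7670 + 5 = 0.045
M − M_☉ = 0.045 − 4.83 = -4.785
L/L_☉ = 10^(−0.4 × -4.785) = 82.04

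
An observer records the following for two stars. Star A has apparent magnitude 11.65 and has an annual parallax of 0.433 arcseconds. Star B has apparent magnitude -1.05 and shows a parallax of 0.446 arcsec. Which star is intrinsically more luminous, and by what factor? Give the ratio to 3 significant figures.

Star A: d = 1/p = 1/0.433″ = 2.309 pc
Star A: M = m − 5 log₁₀ d + 5 = 11.65 − 5·0.3635 + 5 = 14.832
Star B: d = 1/p = 1/0.446″ = 2.242 pc
Star B: M = m − 5 log₁₀ d + 5 = -1.05 − 5·0.3507 + 5 = 2.197
ΔM = M_A − M_B = 14.832 − (2.197) = 12.636; smaller M is more luminous → Star B.
L ratio = 10^(0.4 |ΔM|) = 10^5.054 = 113300

Star B is more luminous, by a factor of 113000.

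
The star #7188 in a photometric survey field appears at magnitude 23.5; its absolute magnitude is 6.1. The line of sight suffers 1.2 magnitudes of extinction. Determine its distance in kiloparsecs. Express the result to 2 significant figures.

d ≈ 17 kpc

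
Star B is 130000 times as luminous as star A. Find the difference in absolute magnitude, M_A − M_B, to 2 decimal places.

Pogson: ΔM = −2.5 log₁₀(ratio) = −2.5 log₁₀(130000) = −2.5 × 5.1139 = -12.785
Star B is brighter so has the smaller magnitude: M_A − M_B is positive.

M_A − M_B ≈ 12.78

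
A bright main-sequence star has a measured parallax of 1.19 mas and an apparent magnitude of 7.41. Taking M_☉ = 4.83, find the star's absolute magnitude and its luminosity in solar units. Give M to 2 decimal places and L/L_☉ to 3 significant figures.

M ≈ -2.21; L/L_☉ ≈ 656

d = 1/p = 1000/1.19 mas = 840.3 pc
M = m − 5 log₁₀ d + 5 = 7.41 − 5·2.9245 + 5 = -2.212
M − M_☉ = -2.212 − 4.83 = -7.042
L/L_☉ = 10^(−0.4 × -7.042) = 656.0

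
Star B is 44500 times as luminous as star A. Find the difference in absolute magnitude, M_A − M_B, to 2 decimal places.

M_A − M_B ≈ 11.62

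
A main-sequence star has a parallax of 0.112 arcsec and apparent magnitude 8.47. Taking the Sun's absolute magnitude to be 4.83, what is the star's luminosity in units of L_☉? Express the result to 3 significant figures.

d = 1/p = 1/0.112″ = 8.929 pc
M = m − 5 log₁₀ d + 5 = 8.47 − 5·0.9508 + 5 = 8.716
M − M_☉ = 8.716 − 4.83 = 3.886
L/L_☉ = 10^(−0.4 × 3.886) = 0.02790

L/L_☉ ≈ 0.0279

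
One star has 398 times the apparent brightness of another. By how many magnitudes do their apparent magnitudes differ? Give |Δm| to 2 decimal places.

Pogson: Δm = −2.5 log₁₀(ratio) = −2.5 log₁₀(398) = −2.5 × 2.5999 = -6.500

|Δm| ≈ 6.50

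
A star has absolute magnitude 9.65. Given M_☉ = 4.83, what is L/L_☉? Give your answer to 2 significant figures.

M − M_☉ = 9.65 − 4.83 = 4.820
L/L_☉ = 10^(−0.4 (M − M_☉)) = 10^-1.928 = 0.01180

L/L_☉ ≈ 0.012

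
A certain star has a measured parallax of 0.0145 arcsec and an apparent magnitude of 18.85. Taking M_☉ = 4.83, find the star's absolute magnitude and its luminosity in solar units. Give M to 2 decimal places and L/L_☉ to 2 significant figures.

d = 1/p = 1/0.0145″ = 68.97 pc
M = m − 5 log₁₀ d + 5 = 18.85 − 5·1.8386 + 5 = 14.657
M − M_☉ = 14.657 − 4.83 = 9.827
L/L_☉ = 10^(−0.4 × 9.827) = 1.173×10^-4

M ≈ 14.66; L/L_☉ ≈ 1.2×10^-4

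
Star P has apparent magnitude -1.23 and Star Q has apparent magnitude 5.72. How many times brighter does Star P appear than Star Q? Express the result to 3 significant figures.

Magnitude difference = -6.95
Flux ratio = 10^(−0.4 Δm) = 10^(−0.4 × -6.95) = 10^2.780 = 602.6

603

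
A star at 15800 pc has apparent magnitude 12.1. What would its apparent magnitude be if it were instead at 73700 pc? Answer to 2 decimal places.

m ≈ 15.44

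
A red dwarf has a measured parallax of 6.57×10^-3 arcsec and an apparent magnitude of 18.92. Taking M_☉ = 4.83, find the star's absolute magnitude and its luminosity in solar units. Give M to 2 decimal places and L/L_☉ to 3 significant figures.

M ≈ 13.01; L/L_☉ ≈ 5.36×10^-4

d = 1/p = 1/6.57×10^-3″ = 152.2 pc
M = m − 5 log₁₀ d + 5 = 18.92 − 5·2.1824 + 5 = 13.008
M − M_☉ = 13.008 − 4.83 = 8.178
L/L_☉ = 10^(−0.4 × 8.178) = 5.356×10^-4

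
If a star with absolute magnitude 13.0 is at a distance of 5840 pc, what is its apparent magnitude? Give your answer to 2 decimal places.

m ≈ 26.83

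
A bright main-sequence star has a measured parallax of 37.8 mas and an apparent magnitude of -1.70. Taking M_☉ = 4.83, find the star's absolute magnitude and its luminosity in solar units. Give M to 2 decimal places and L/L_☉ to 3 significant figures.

M ≈ -3.81; L/L_☉ ≈ 2860

d = 1/p = 1000/37.8 mas = 26.46 pc
M = m − 5 log₁₀ d + 5 = -1.70 − 5·1.4225 + 5 = -3.813
M − M_☉ = -3.813 − 4.83 = -8.643
L/L_☉ = 10^(−0.4 × -8.643) = 2864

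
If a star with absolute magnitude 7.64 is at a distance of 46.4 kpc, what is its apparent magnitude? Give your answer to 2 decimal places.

d = 46.4 kpc = 46400 pc
m = M + 5 log₁₀ d − 5 = 7.64 + 5·4.6665 − 5 = 25.973

m ≈ 25.97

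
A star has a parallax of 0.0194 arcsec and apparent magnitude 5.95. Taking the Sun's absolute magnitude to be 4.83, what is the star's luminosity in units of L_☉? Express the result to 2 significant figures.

L/L_☉ ≈ 9.5

d = 1/p = 1/0.0194″ = 51.55 pc
M = m − 5 log₁₀ d + 5 = 5.95 − 5·1.7122 + 5 = 2.389
M − M_☉ = 2.389 − 4.83 = -2.441
L/L_☉ = 10^(−0.4 × -2.441) = 9.471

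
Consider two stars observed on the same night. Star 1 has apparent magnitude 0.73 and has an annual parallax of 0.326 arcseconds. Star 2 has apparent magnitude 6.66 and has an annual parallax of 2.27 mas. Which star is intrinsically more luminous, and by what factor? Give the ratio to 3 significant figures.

Star 1: d = 1/p = 1/0.326″ = 3.067 pc
Star 1: M = m − 5 log₁₀ d + 5 = 0.73 − 5·0.4868 + 5 = 3.296
Star 2: p = 2.27 mas = 2.27×10^-3″ → d = 1/p = 440.5 pc
Star 2: M = m − 5 log₁₀ d + 5 = 6.66 − 5·2.6440 + 5 = -1.560
ΔM = M_1 − M_2 = 3.296 − (-1.560) = 4.856; smaller M is more luminous → Star 2.
L ratio = 10^(0.4 |ΔM|) = 10^1.942 = 87.58

Star 2 is more luminous, by a factor of 87.6.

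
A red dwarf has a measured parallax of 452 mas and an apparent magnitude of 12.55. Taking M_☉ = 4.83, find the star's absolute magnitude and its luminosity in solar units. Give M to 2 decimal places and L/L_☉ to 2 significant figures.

M ≈ 15.83; L/L_☉ ≈ 4.0×10^-5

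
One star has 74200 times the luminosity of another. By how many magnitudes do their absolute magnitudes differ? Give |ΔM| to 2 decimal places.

Pogson: ΔM = −2.5 log₁₀(ratio) = −2.5 log₁₀(74200) = −2.5 × 4.8704 = -12.176

|ΔM| ≈ 12.18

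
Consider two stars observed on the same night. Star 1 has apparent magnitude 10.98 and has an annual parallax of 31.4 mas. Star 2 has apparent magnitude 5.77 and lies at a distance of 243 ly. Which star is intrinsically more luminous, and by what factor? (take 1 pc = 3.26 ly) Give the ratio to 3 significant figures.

Star 1: p = 31.4 mas = 0.0314″ → d = 1/p = 31.85 pc
Star 1: M = m − 5 log₁₀ d + 5 = 10.98 − 5·1.5031 + 5 = 8.465
Star 2: d = 243 ly / 3.26 = 74.54 pc
Star 2: M = m − 5 log₁₀ d + 5 = 5.77 − 5·1.8724 + 5 = 1.408
ΔM = M_1 − M_2 = 8.465 − (1.408) = 7.057; smaller M is more luminous → Star 2.
L ratio = 10^(0.4 |ΔM|) = 10^2.823 = 664.7

Star 2 is more luminous, by a factor of 665.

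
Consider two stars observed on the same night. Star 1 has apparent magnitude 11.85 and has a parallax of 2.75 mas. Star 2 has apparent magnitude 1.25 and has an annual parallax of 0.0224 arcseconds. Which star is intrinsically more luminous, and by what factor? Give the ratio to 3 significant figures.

Star 1: p = 2.75 mas = 2.75×10^-3″ → d = 1/p = 363.6 pc
Star 1: M = m − 5 log₁₀ d + 5 = 11.85 − 5·2.5607 + 5 = 4.047
Star 2: d = 1/p = 1/0.0224″ = 44.64 pc
Star 2: M = m − 5 log₁₀ d + 5 = 1.25 − 5·1.6498 + 5 = -1.999
ΔM = M_1 − M_2 = 4.047 − (-1.999) = 6.045; smaller M is more luminous → Star 2.
L ratio = 10^(0.4 |ΔM|) = 10^2.418 = 261.9

Star 2 is more luminous, by a factor of 262.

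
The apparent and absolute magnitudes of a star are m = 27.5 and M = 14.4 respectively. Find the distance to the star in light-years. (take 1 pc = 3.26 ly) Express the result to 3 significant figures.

Distance modulus: m − M = 27.5 − (14.4) = 13.100
m − M = 5 log₁₀ d − 5
log₁₀ d = (m − M)/5 + 1 = 3.6200
d = 10^3.6200 = 4169 pc
= 13590 ly

d ≈ 13600 ly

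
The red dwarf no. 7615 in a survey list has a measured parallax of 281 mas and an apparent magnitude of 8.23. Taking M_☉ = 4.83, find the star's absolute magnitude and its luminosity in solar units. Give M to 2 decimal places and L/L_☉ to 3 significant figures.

M ≈ 10.47; L/L_☉ ≈ 5.53×10^-3

d = 1/p = 1000/281 mas = 3.559 pc
M = m − 5 log₁₀ d + 5 = 8.23 − 5·0.5513 + 5 = 10.474
M − M_☉ = 10.474 − 4.83 = 5.644
L/L_☉ = 10^(−0.4 × 5.644) = 5.528×10^-3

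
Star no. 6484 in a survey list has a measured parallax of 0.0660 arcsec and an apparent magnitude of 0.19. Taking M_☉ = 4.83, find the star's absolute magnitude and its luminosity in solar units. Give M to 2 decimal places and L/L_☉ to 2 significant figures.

M ≈ -0.71; L/L_☉ ≈ 160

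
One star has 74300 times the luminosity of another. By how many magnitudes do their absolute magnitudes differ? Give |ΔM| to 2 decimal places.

|ΔM| ≈ 12.18

Pogson: ΔM = −2.5 log₁₀(ratio) = −2.5 log₁₀(74300) = −2.5 × 4.8710 = -12.177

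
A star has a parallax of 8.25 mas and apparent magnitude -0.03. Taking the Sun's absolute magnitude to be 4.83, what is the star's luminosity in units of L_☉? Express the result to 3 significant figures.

d = 1/p = 1000/8.25 mas = 121.2 pc
M = m − 5 log₁₀ d + 5 = -0.03 − 5·2.0835 + 5 = -5.448
M − M_☉ = -5.448 − 4.83 = -10.278
L/L_☉ = 10^(−0.4 × -10.278) = 12910

L/L_☉ ≈ 12900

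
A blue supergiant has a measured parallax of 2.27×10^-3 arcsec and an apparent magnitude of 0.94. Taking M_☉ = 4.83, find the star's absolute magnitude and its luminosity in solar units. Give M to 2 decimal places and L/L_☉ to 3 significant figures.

d = 1/p = 1/2.27×10^-3″ = 440.5 pc
M = m − 5 log₁₀ d + 5 = 0.94 − 5·2.6440 + 5 = -7.280
M − M_☉ = -7.280 − 4.83 = -12.110
L/L_☉ = 10^(−0.4 × -12.110) = 69810

M ≈ -7.28; L/L_☉ ≈ 69800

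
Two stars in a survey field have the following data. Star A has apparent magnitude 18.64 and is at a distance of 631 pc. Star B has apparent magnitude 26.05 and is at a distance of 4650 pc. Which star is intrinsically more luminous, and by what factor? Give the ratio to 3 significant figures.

Star A: M = m − 5 log₁₀ d + 5 = 18.64 − 5·2.8000 + 5 = 9.640
Star B: M = m − 5 log₁₀ d + 5 = 26.05 − 5·3.6675 + 5 = 12.713
ΔM = M_A − M_B = 9.640 − (12.713) = -3.073; smaller M is more luminous → Star A.
L ratio = 10^(0.4 |ΔM|) = 10^1.229 = 16.95

Star A is more luminous, by a factor of 16.9.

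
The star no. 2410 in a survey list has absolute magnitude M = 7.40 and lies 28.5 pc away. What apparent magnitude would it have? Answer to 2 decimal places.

m ≈ 9.67

m = M + 5 log₁₀ d − 5 = 7.40 + 5·1.4548 − 5 = 9.674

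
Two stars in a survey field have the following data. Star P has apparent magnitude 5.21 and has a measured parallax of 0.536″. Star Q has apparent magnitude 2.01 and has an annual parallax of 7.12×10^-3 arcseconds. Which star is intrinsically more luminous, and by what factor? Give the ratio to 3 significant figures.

Star Q is more luminous, by a factor of 108000.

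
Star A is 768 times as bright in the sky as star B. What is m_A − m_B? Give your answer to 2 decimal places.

m_A − m_B ≈ -7.21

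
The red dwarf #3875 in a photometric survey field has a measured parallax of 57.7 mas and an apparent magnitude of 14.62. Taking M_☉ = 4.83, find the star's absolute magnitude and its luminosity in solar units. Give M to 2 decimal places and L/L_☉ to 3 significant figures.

d = 1/p = 1000/57.7 mas = 17.33 pc
M = m − 5 log₁₀ d + 5 = 14.62 − 5·1.2388 + 5 = 13.426
M − M_☉ = 13.426 − 4.83 = 8.596
L/L_☉ = 10^(−0.4 × 8.596) = 3.645×10^-4

M ≈ 13.43; L/L_☉ ≈ 3.64×10^-4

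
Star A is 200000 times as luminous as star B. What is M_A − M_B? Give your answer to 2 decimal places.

Pogson: ΔM = −2.5 log₁₀(ratio) = −2.5 log₁₀(200000) = −2.5 × 5.3010 = -13.253
Star A is brighter, so it has the smaller magnitude: the difference is negative.

M_A − M_B ≈ -13.25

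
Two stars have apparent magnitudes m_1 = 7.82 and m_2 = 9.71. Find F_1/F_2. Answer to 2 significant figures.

F_1/F_2 ≈ 5.7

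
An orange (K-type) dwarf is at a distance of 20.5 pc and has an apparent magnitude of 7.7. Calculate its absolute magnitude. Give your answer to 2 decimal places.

5 log₁₀(d/10 pc) = 5 log₁₀(20.50) − 5 = 1.559
M = m − 5 log₁₀(d/10) = 7.7 − 1.559 = 6.141

M ≈ 6.14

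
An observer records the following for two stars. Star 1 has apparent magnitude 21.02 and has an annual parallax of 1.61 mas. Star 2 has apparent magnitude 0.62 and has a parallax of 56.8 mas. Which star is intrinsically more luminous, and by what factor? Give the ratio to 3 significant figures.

Star 1: p = 1.61 mas = 1.61×10^-3″ → d = 1/p = 621.1 pc
Star 1: M = m − 5 log₁₀ d + 5 = 21.02 − 5·2.7932 + 5 = 12.054
Star 2: p = 56.8 mas = 0.0568″ → d = 1/p = 17.61 pc
Star 2: M = m − 5 log₁₀ d + 5 = 0.62 − 5·1.2457 + 5 = -0.608
ΔM = M_1 − M_2 = 12.054 − (-0.608) = 12.662; smaller M is more luminous → Star 2.
L ratio = 10^(0.4 |ΔM|) = 10^5.065 = 116100

Star 2 is more luminous, by a factor of 116000.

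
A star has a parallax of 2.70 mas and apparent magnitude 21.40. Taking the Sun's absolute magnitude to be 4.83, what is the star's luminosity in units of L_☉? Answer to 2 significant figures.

d = 1/p = 1000/2.70 mas = 370.4 pc
M = m − 5 log₁₀ d + 5 = 21.40 − 5·2.5686 + 5 = 13.557
M − M_☉ = 13.557 − 4.83 = 8.727
L/L_☉ = 10^(−0.4 × 8.727) = 3.231×10^-4

L/L_☉ ≈ 3.2×10^-4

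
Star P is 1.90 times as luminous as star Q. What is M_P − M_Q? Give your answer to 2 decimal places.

M_P − M_Q ≈ -0.70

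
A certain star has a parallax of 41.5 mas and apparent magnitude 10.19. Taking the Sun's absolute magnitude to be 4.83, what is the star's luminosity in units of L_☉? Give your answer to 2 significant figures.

d = 1/p = 1000/41.5 mas = 24.10 pc
M = m − 5 log₁₀ d + 5 = 10.19 − 5·1.3820 + 5 = 8.280
M − M_☉ = 8.280 − 4.83 = 3.450
L/L_☉ = 10^(−0.4 × 3.450) = 0.04168

L/L_☉ ≈ 0.042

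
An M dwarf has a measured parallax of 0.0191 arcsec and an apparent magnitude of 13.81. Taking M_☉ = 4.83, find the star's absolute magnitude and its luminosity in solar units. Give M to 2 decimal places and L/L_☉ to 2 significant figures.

M ≈ 10.22; L/L_☉ ≈ 7.0×10^-3

d = 1/p = 1/0.0191″ = 52.36 pc
M = m − 5 log₁₀ d + 5 = 13.81 − 5·1.7190 + 5 = 10.215
M − M_☉ = 10.215 − 4.83 = 5.385
L/L_☉ = 10^(−0.4 × 5.385) = 7.013×10^-3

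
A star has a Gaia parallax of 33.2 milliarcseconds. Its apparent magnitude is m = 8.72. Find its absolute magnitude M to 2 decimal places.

p = 33.2 mas = 0.0332″ → d = 1/p = 30.12 pc
5 log₁₀(d/10 pc) = 5 log₁₀(30.12) − 5 = 2.394
M = m − 5 log₁₀(d/10) = 8.72 − 2.394 = 6.326

M ≈ 6.33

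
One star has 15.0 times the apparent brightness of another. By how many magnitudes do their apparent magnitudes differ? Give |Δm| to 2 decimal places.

|Δm| ≈ 2.94

Pogson: Δm = −2.5 log₁₀(ratio) = −2.5 log₁₀(15.0) = −2.5 × 1.1761 = -2.940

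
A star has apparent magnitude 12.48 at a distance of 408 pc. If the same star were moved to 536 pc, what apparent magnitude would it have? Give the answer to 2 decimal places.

Flux ∝ 1/d², so Δm = 5 log₁₀(d₂/d₁) = 5 log₁₀(536/408) = 0.593
m₂ = m₁ + Δm = 12.48 + (0.593) = 13.073

m ≈ 13.07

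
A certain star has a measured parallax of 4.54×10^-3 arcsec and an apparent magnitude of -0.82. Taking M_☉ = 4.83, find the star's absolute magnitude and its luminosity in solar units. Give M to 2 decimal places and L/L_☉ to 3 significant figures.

d = 1/p = 1/4.54×10^-3″ = 220.3 pc
M = m − 5 log₁₀ d + 5 = -0.82 − 5·2.3429 + 5 = -7.535
M − M_☉ = -7.535 − 4.83 = -12.365
L/L_☉ = 10^(−0.4 × -12.365) = 88290

M ≈ -7.53; L/L_☉ ≈ 88300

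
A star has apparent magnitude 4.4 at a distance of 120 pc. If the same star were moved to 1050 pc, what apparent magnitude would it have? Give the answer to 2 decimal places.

Flux ∝ 1/d², so Δm = 5 log₁₀(d₂/d₁) = 5 log₁₀(1050/120) = 4.710
m₂ = m₁ + Δm = 4.4 + (4.710) = 9.110

m ≈ 9.11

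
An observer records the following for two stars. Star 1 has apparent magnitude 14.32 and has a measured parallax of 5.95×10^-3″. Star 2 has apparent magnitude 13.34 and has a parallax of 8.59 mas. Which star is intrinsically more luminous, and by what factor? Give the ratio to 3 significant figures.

Star 1: d = 1/p = 1/5.95×10^-3″ = 168.1 pc
Star 1: M = m − 5 log₁₀ d + 5 = 14.32 − 5·2.2255 + 5 = 8.193
Star 2: p = 8.59 mas = 8.59×10^-3″ → d = 1/p = 116.4 pc
Star 2: M = m − 5 log₁₀ d + 5 = 13.34 − 5·2.0660 + 5 = 8.010
ΔM = M_1 − M_2 = 8.193 − (8.010) = 0.183; smaller M is more luminous → Star 2.
L ratio = 10^(0.4 |ΔM|) = 10^0.073 = 1.183

Star 2 is more luminous, by a factor of 1.18.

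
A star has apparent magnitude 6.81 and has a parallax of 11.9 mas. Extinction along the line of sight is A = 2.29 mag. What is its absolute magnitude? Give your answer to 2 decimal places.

M ≈ -0.10

p = 11.9 mas = 0.0119″ → d = 1/p = 84.03 pc
5 log₁₀(d/10 pc) = 5 log₁₀(84.03) − 5 = 4.622
M = m − 5 log₁₀(d/10) − A = 6.81 − 4.622 − 2.29 = -0.102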